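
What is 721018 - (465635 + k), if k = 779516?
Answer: -524133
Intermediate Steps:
721018 - (465635 + k) = 721018 - (465635 + 779516) = 721018 - 1*1245151 = 721018 - 1245151 = -524133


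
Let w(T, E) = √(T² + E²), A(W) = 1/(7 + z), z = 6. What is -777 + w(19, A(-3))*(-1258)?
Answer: -777 - 1258*√61010/13 ≈ -24679.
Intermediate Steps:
A(W) = 1/13 (A(W) = 1/(7 + 6) = 1/13)
w(T, E) = √(E² + T²)
-777 + w(19, A(-3))*(-1258) = -777 + √((1/13)² + 19²)*(-1258) = -777 + √(1/169 + 361)*(-1258) = -777 + √(61010/169)*(-1258) = -777 + (√61010/13)*(-1258) = -777 - 1258*√61010/13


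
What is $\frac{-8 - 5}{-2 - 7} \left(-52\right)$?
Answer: $- \frac{676}{9} \approx -75.111$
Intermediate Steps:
$\frac{-8 - 5}{-2 - 7} \left(-52\right) = - \frac{13}{-9} \left(-52\right) = \left(-13\right) \left(- \frac{1}{9}\right) \left(-52\right) = \frac{13}{9} \left(-52\right) = - \frac{676}{9}$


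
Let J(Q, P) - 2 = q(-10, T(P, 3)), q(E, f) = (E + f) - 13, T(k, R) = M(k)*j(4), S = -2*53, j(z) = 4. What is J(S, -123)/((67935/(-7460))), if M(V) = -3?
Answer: 16412/4529 ≈ 3.6238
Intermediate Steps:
S = -106
T(k, R) = -12 (T(k, R) = -3*4 = -12)
q(E, f) = -13 + E + f
J(Q, P) = -33 (J(Q, P) = 2 + (-13 - 10 - 12) = 2 - 35 = -33)
J(S, -123)/((67935/(-7460))) = -33/(67935/(-7460)) = -33/(67935*(-1/7460)) = -33/(-13587/1492) = -33*(-1492/13587) = 16412/4529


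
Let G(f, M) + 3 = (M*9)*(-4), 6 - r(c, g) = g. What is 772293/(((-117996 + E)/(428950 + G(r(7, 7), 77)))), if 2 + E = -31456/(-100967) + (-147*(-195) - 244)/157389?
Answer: -5230267444934617116825/1875109626632183 ≈ -2.7893e+6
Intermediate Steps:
r(c, g) = 6 - g
E = -23961778835/15891095163 (E = -2 + (-31456/(-100967) + (-147*(-195) - 244)/157389) = -2 + (-31456*(-1/100967) + (28665 - 244)*(1/157389)) = -2 + (31456/100967 + 28421*(1/157389)) = -2 + (31456/100967 + 28421/157389) = -2 + 7820411491/15891095163 = -23961778835/15891095163 ≈ -1.5079)
G(f, M) = -3 - 36*M (G(f, M) = -3 + (M*9)*(-4) = -3 + (9*M)*(-4) = -3 - 36*M)
772293/(((-117996 + E)/(428950 + G(r(7, 7), 77)))) = 772293/(((-117996 - 23961778835/15891095163)/(428950 + (-3 - 36*77)))) = 772293/((-1875109626632183/(15891095163*(428950 + (-3 - 2772))))) = 772293/((-1875109626632183/(15891095163*(428950 - 2775)))) = 772293/((-1875109626632183/15891095163/426175)) = 772293/((-1875109626632183/15891095163*1/426175)) = 772293/(-1875109626632183/6772387481091525) = 772293*(-6772387481091525/1875109626632183) = -5230267444934617116825/1875109626632183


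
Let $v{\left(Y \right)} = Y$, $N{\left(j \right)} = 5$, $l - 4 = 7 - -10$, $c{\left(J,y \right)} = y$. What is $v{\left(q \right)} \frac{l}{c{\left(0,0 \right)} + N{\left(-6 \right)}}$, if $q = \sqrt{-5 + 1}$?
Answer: $\frac{42 i}{5} \approx 8.4 i$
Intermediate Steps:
$l = 21$ ($l = 4 + \left(7 - -10\right) = 4 + \left(7 + 10\right) = 4 + 17 = 21$)
$q = 2 i$ ($q = \sqrt{-4} = 2 i \approx 2.0 i$)
$v{\left(q \right)} \frac{l}{c{\left(0,0 \right)} + N{\left(-6 \right)}} = 2 i \frac{21}{0 + 5} = 2 i \frac{21}{5} = \frac{42 i}{5}$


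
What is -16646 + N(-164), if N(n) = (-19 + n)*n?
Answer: 13366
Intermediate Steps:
N(n) = n*(-19 + n)
-16646 + N(-164) = -16646 - 164*(-19 - 164) = -16646 - 164*(-183) = -16646 + 30012 = 13366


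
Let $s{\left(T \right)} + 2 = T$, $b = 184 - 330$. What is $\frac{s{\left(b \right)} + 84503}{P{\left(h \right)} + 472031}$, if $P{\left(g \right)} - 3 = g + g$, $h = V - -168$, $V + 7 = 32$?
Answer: $\frac{16871}{94484} \approx 0.17856$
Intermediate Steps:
$b = -146$ ($b = 184 - 330 = -146$)
$V = 25$ ($V = -7 + 32 = 25$)
$s{\left(T \right)} = -2 + T$
$h = 193$ ($h = 25 - -168 = 25 + 168 = 193$)
$P{\left(g \right)} = 3 + 2 g$ ($P{\left(g \right)} = 3 + \left(g + g\right) = 3 + 2 g$)
$\frac{s{\left(b \right)} + 84503}{P{\left(h \right)} + 472031} = \frac{\left(-2 - 146\right) + 84503}{\left(3 + 2 \cdot 193\right) + 472031} = \frac{-148 + 84503}{\left(3 + 386\right) + 472031} = \frac{84355}{389 + 472031} = \frac{84355}{472420} = 84355 \cdot \frac{1}{472420} = \frac{16871}{94484}$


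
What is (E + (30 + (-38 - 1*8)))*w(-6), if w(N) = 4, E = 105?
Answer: 356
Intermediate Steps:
(E + (30 + (-38 - 1*8)))*w(-6) = (105 + (30 + (-38 - 1*8)))*4 = (105 + (30 + (-38 - 8)))*4 = (105 + (30 - 46))*4 = (105 - 16)*4 = 89*4 = 356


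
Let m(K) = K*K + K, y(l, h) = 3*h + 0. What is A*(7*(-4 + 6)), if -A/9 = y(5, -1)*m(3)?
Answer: 4536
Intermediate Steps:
y(l, h) = 3*h
m(K) = K + K² (m(K) = K² + K = K + K²)
A = 324 (A = -9*3*(-1)*3*(1 + 3) = -(-27)*3*4 = -(-27)*12 = -9*(-36) = 324)
A*(7*(-4 + 6)) = 324*(7*(-4 + 6)) = 324*(7*2) = 324*14 = 4536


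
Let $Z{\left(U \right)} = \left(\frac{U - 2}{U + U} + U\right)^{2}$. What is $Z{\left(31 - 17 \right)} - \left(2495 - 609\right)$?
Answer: $- \frac{82213}{49} \approx -1677.8$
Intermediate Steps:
$Z{\left(U \right)} = \left(U + \frac{-2 + U}{2 U}\right)^{2}$ ($Z{\left(U \right)} = \left(\frac{-2 + U}{2 U} + U\right)^{2} = \left(U + \frac{-2 + U}{2 U}\right)^{2}$)
$Z{\left(31 - 17 \right)} - \left(2495 - 609\right) = \frac{\left(-2 + \left(31 - 17\right) + 2 \left(31 - 17\right)^{2}\right)^{2}}{4 \left(31 - 17\right)^{2}} - \left(2495 - 609\right) = \frac{\left(-2 + \left(31 - 17\right) + 2 \left(31 - 17\right)^{2}\right)^{2}}{4 \left(31 - 17\right)^{2}} - 1886 = \frac{\left(-2 + 14 + 2 \cdot 14^{2}\right)^{2}}{4 \cdot 196} - 1886 = \frac{1}{4} \cdot \frac{1}{196} \left(-2 + 14 + 2 \cdot 196\right)^{2} - 1886 = \frac{1}{4} \cdot \frac{1}{196} \left(-2 + 14 + 392\right)^{2} - 1886 = \frac{1}{4} \cdot \frac{1}{196} \cdot 404^{2} - 1886 = \frac{1}{4} \cdot \frac{1}{196} \cdot 163216 - 1886 = \frac{10201}{49} - 1886 = - \frac{82213}{49}$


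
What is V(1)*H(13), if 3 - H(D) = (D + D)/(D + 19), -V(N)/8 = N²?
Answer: -35/2 ≈ -17.500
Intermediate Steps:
V(N) = -8*N²
H(D) = 3 - 2*D/(19 + D) (H(D) = 3 - (D + D)/(D + 19) = 3 - 2*D/(19 + D))
V(1)*H(13) = (-8*1²)*((57 + 13)/(19 + 13)) = (-8*1)*(70/32) = -70/4 = -8*35/16 = -35/2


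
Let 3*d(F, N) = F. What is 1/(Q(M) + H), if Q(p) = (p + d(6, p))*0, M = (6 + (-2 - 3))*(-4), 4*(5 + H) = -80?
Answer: -1/25 ≈ -0.040000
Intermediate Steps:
H = -25 (H = -5 + (1/4)*(-80) = -5 - 20 = -25)
d(F, N) = F/3
M = -4 (M = (6 - 5)*(-4) = 1*(-4) = -4)
Q(p) = 0 (Q(p) = (p + (1/3)*6)*0 = (p + 2)*0 = (2 + p)*0 = 0)
1/(Q(M) + H) = 1/(0 - 25) = 1/(-25) = -1/25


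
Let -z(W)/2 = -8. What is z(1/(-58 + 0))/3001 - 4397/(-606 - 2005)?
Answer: 13237173/7835611 ≈ 1.6894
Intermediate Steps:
z(W) = 16 (z(W) = -2*(-8) = 16)
z(1/(-58 + 0))/3001 - 4397/(-606 - 2005) = 16/3001 - 4397/(-606 - 2005) = 16*(1/3001) - 4397/(-2611) = 16/3001 - 4397*(-1/2611) = 16/3001 + 4397/2611 = 13237173/7835611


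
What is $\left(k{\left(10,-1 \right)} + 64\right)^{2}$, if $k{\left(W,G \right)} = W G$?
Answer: $2916$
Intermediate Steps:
$k{\left(W,G \right)} = G W$
$\left(k{\left(10,-1 \right)} + 64\right)^{2} = \left(\left(-1\right) 10 + 64\right)^{2} = \left(-10 + 64\right)^{2} = 54^{2} = 2916$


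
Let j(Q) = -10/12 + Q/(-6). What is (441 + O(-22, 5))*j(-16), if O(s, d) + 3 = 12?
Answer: 825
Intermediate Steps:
j(Q) = -5/6 - Q/6 (j(Q) = -10*1/12 + Q*(-1/6) = -5/6 - Q/6)
O(s, d) = 9 (O(s, d) = -3 + 12 = 9)
(441 + O(-22, 5))*j(-16) = (441 + 9)*(-5/6 - 1/6*(-16)) = 450*(-5/6 + 8/3) = 450*(11/6) = 825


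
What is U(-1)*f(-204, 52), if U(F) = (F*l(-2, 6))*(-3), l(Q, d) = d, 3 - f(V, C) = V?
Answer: 3726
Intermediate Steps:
f(V, C) = 3 - V
U(F) = -18*F (U(F) = (F*6)*(-3) = (6*F)*(-3) = -18*F)
U(-1)*f(-204, 52) = (-18*(-1))*(3 - 1*(-204)) = 18*(3 + 204) = 18*207 = 3726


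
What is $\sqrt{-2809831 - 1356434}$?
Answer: $i \sqrt{4166265} \approx 2041.1 i$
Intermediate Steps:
$\sqrt{-2809831 - 1356434} = \sqrt{-4166265} = i \sqrt{4166265}$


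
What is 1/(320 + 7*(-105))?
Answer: -1/415 ≈ -0.0024096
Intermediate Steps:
1/(320 + 7*(-105)) = 1/(320 - 735) = 1/(-415) = -1/415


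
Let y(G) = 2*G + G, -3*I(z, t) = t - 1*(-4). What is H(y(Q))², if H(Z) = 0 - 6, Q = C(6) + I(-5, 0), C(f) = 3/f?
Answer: 36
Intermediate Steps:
I(z, t) = -4/3 - t/3 (I(z, t) = -(t - 1*(-4))/3 = -(t + 4)/3 = -(4 + t)/3 = -4/3 - t/3)
Q = -⅚ (Q = 3/6 + (-4/3 - ⅓*0) = 3*(⅙) + (-4/3 + 0) = ½ - 4/3 = -⅚ ≈ -0.83333)
y(G) = 3*G
H(Z) = -6
H(y(Q))² = (-6)² = 36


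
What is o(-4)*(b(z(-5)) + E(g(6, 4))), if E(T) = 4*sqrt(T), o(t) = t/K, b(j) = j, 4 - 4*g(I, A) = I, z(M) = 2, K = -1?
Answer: 8 + 8*I*sqrt(2) ≈ 8.0 + 11.314*I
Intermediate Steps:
g(I, A) = 1 - I/4
o(t) = -t (o(t) = t/(-1) = t*(-1) = -t)
o(-4)*(b(z(-5)) + E(g(6, 4))) = (-1*(-4))*(2 + 4*sqrt(1 - 1/4*6)) = 4*(2 + 4*sqrt(1 - 3/2)) = 4*(2 + 4*sqrt(-1/2)) = 4*(2 + 4*(I*sqrt(2)/2)) = 4*(2 + 2*I*sqrt(2)) = 8 + 8*I*sqrt(2)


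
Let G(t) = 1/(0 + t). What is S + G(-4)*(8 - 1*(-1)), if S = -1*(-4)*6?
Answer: 87/4 ≈ 21.750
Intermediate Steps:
G(t) = 1/t
S = 24 (S = 4*6 = 24)
S + G(-4)*(8 - 1*(-1)) = 24 + (8 - 1*(-1))/(-4) = 24 - (8 + 1)/4 = 24 - ¼*9 = 24 - 9/4 = 87/4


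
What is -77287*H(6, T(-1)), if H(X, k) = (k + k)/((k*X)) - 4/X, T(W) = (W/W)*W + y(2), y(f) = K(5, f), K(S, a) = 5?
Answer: 77287/3 ≈ 25762.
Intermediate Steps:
y(f) = 5
T(W) = 5 + W (T(W) = (W/W)*W + 5 = 1*W + 5 = W + 5 = 5 + W)
H(X, k) = -2/X (H(X, k) = (2*k)/((X*k)) - 4/X = (2*k)*(1/(X*k)) - 4/X = 2/X - 4/X = -2/X)
-77287*H(6, T(-1)) = -(-154574)/6 = -77287*(-⅓) = 77287/3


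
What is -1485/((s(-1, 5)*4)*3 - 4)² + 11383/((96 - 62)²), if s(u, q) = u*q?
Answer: 11227027/1183744 ≈ 9.4843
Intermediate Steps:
s(u, q) = q*u
-1485/((s(-1, 5)*4)*3 - 4)² + 11383/((96 - 62)²) = -1485/(((5*(-1))*4)*3 - 4)² + 11383/((96 - 62)²) = -1485/(-5*4*3 - 4)² + 11383/(34²) = -1485/(-20*3 - 4)² + 11383/1156 = -1485/(-60 - 4)² + 11383*(1/1156) = -1485/((-64)²) + 11383/1156 = -1485/4096 + 11383/1156 = 11227027/1183744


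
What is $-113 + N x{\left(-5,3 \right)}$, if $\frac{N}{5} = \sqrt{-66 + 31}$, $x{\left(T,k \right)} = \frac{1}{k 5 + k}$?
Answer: $-113 + \frac{5 i \sqrt{35}}{18} \approx -113.0 + 1.6434 i$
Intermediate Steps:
$x{\left(T,k \right)} = \frac{1}{6 k}$ ($x{\left(T,k \right)} = \frac{1}{5 k + k} = \frac{1}{6 k}$)
$N = 5 i \sqrt{35}$ ($N = 5 \sqrt{-66 + 31} = 5 \sqrt{-35} = 5 i \sqrt{35} \approx 29.58 i$)
$-113 + N x{\left(-5,3 \right)} = -113 + 5 i \sqrt{35} \frac{1}{6 \cdot 3} = -113 + 5 i \sqrt{35} \cdot \frac{1}{6} \cdot \frac{1}{3} = -113 + 5 i \sqrt{35} \cdot \frac{1}{18} = -113 + \frac{5 i \sqrt{35}}{18}$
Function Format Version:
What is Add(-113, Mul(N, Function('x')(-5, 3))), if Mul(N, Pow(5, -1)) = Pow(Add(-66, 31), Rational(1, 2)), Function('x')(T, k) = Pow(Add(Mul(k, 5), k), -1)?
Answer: Add(-113, Mul(Rational(5, 18), I, Pow(35, Rational(1, 2)))) ≈ Add(-113.00, Mul(1.6434, I))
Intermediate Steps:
Function('x')(T, k) = Mul(Rational(1, 6), Pow(k, -1)) (Function('x')(T, k) = Pow(Add(Mul(5, k), k), -1) = Pow(Mul(6, k), -1) = Mul(Rational(1, 6), Pow(k, -1)))
N = Mul(5, I, Pow(35, Rational(1, 2))) (N = Mul(5, Pow(Add(-66, 31), Rational(1, 2))) = Mul(5, Pow(-35, Rational(1, 2))) = Mul(5, Mul(I, Pow(35, Rational(1, 2)))) = Mul(5, I, Pow(35, Rational(1, 2))) ≈ Mul(29.580, I))
Add(-113, Mul(N, Function('x')(-5, 3))) = Add(-113, Mul(Mul(5, I, Pow(35, Rational(1, 2))), Mul(Rational(1, 6), Pow(3, -1)))) = Add(-113, Mul(Mul(5, I, Pow(35, Rational(1, 2))), Mul(Rational(1, 6), Rational(1, 3)))) = Add(-113, Mul(Mul(5, I, Pow(35, Rational(1, 2))), Rational(1, 18))) = Add(-113, Mul(Rational(5, 18), I, Pow(35, Rational(1, 2))))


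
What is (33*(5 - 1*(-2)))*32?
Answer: 7392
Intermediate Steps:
(33*(5 - 1*(-2)))*32 = (33*(5 + 2))*32 = (33*7)*32 = 231*32 = 7392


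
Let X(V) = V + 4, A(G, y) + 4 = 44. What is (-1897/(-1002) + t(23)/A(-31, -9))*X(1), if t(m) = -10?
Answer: 16465/2004 ≈ 8.2161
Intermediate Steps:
A(G, y) = 40 (A(G, y) = -4 + 44 = 40)
X(V) = 4 + V
(-1897/(-1002) + t(23)/A(-31, -9))*X(1) = (-1897/(-1002) - 10/40)*(4 + 1) = (-1897*(-1/1002) - 10*1/40)*5 = (1897/1002 - ¼)*5 = (3293/2004)*5 = 16465/2004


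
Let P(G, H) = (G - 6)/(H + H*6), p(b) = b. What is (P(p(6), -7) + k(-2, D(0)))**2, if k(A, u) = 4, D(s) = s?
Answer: 16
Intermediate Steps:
P(G, H) = (-6 + G)/(7*H) (P(G, H) = (-6 + G)/(H + 6*H) = (-6 + G)/((7*H)) = (-6 + G)*(1/(7*H)) = (-6 + G)/(7*H))
(P(p(6), -7) + k(-2, D(0)))**2 = ((1/7)*(-6 + 6)/(-7) + 4)**2 = ((1/7)*(-1/7)*0 + 4)**2 = (0 + 4)**2 = 4**2 = 16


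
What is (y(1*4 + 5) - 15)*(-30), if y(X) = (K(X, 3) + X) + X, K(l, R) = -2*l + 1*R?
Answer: 360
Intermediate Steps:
K(l, R) = R - 2*l (K(l, R) = -2*l + R = R - 2*l)
y(X) = 3 (y(X) = ((3 - 2*X) + X) + X = (3 - X) + X = 3)
(y(1*4 + 5) - 15)*(-30) = (3 - 15)*(-30) = -12*(-30) = 360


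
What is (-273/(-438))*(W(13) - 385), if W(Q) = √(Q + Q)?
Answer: -35035/146 + 91*√26/146 ≈ -236.79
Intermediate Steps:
W(Q) = √2*√Q (W(Q) = √(2*Q) = √2*√Q)
(-273/(-438))*(W(13) - 385) = (-273/(-438))*(√2*√13 - 385) = (-273*(-1/438))*(√26 - 385) = 91*(-385 + √26)/146 = -35035/146 + 91*√26/146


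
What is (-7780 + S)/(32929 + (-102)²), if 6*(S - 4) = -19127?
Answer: -65783/259998 ≈ -0.25301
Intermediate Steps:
S = -19103/6 (S = 4 + (⅙)*(-19127) = 4 - 19127/6 = -19103/6 ≈ -3183.8)
(-7780 + S)/(32929 + (-102)²) = (-7780 - 19103/6)/(32929 + (-102)²) = -65783/(6*(32929 + 10404)) = -65783/6/43333 = -65783/6*1/43333 = -65783/259998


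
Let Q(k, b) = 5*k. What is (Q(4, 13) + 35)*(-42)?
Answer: -2310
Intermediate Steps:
(Q(4, 13) + 35)*(-42) = (5*4 + 35)*(-42) = (20 + 35)*(-42) = 55*(-42) = -2310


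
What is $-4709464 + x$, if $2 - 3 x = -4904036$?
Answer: $- \frac{9224354}{3} \approx -3.0748 \cdot 10^{6}$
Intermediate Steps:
$x = \frac{4904038}{3}$ ($x = \frac{2}{3} - - \frac{4904036}{3} = \frac{2}{3} + \frac{4904036}{3} = \frac{4904038}{3} \approx 1.6347 \cdot 10^{6}$)
$-4709464 + x = -4709464 + \frac{4904038}{3} = - \frac{9224354}{3}$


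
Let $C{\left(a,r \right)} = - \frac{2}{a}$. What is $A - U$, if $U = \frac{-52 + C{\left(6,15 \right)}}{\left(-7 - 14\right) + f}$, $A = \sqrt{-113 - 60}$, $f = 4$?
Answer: $- \frac{157}{51} + i \sqrt{173} \approx -3.0784 + 13.153 i$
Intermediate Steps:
$A = i \sqrt{173}$ ($A = \sqrt{-173} = i \sqrt{173} \approx 13.153 i$)
$U = \frac{157}{51}$ ($U = \frac{-52 - \frac{2}{6}}{\left(-7 - 14\right) + 4} = \frac{-52 - \frac{1}{3}}{\left(-7 - 14\right) + 4} = \frac{-52 - \frac{1}{3}}{-21 + 4} = - \frac{157}{3 \left(-17\right)} = \left(- \frac{157}{3}\right) \left(- \frac{1}{17}\right) = \frac{157}{51} \approx 3.0784$)
$A - U = i \sqrt{173} - \frac{157}{51} = - \frac{157}{51} + i \sqrt{173}$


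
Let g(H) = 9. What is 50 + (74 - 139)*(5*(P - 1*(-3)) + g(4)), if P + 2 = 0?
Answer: -860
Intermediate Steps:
P = -2 (P = -2 + 0 = -2)
50 + (74 - 139)*(5*(P - 1*(-3)) + g(4)) = 50 + (74 - 139)*(5*(-2 - 1*(-3)) + 9) = 50 - 65*(5*(-2 + 3) + 9) = 50 - 65*(5*1 + 9) = 50 - 65*(5 + 9) = 50 - 65*14 = 50 - 910 = -860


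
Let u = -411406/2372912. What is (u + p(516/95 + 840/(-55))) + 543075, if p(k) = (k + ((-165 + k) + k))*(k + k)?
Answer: 708589832535491641/1295639613400 ≈ 5.4690e+5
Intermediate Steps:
u = -205703/1186456 (u = -411406*1/2372912 = -205703/1186456 ≈ -0.17338)
p(k) = 2*k*(-165 + 3*k) (p(k) = (k + (-165 + 2*k))*(2*k) = (-165 + 3*k)*(2*k) = 2*k*(-165 + 3*k))
(u + p(516/95 + 840/(-55))) + 543075 = (-205703/1186456 + 6*(516/95 + 840/(-55))*(-55 + (516/95 + 840/(-55)))) + 543075 = (-205703/1186456 + 6*(516*(1/95) + 840*(-1/55))*(-55 + (516*(1/95) + 840*(-1/55)))) + 543075 = (-205703/1186456 + 6*(516/95 - 168/11)*(-55 + (516/95 - 168/11))) + 543075 = (-205703/1186456 + 6*(-10284/1045)*(-55 - 10284/1045)) + 543075 = (-205703/1186456 + 6*(-10284/1045)*(-67759/1045)) + 543075 = (-205703/1186456 + 4181001336/1092025) + 543075 = 4960349488286641/1295639613400 + 543075 = 708589832535491641/1295639613400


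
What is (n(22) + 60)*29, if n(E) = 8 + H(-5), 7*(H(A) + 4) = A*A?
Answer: 13717/7 ≈ 1959.6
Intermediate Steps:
H(A) = -4 + A**2/7 (H(A) = -4 + (A*A)/7 = -4 + A**2/7)
n(E) = 53/7 (n(E) = 8 + (-4 + (1/7)*(-5)**2) = 8 + (-4 + (1/7)*25) = 8 + (-4 + 25/7) = 8 - 3/7 = 53/7)
(n(22) + 60)*29 = (53/7 + 60)*29 = (473/7)*29 = 13717/7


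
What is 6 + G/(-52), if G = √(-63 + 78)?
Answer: 6 - √15/52 ≈ 5.9255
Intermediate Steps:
G = √15 ≈ 3.8730
6 + G/(-52) = 6 + √15/(-52) = 6 + √15*(-1/52) = 6 - √15/52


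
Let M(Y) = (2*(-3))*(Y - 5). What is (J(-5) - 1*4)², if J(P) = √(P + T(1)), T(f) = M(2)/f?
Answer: (4 - √13)² ≈ 0.15559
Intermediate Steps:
M(Y) = 30 - 6*Y (M(Y) = -6*(-5 + Y) = 30 - 6*Y)
T(f) = 18/f (T(f) = (30 - 6*2)/f = (30 - 12)/f = 18/f)
J(P) = √(18 + P) (J(P) = √(P + 18/1) = √(P + 18*1) = √(P + 18) = √(18 + P))
(J(-5) - 1*4)² = (√(18 - 5) - 1*4)² = (√13 - 4)² = (-4 + √13)²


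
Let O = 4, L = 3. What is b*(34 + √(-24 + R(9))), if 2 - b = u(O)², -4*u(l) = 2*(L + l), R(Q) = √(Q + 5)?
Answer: -697/2 - 41*I*√(24 - √14)/4 ≈ -348.5 - 46.135*I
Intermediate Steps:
R(Q) = √(5 + Q)
u(l) = -3/2 - l/2 (u(l) = -(3 + l)/2 = -(6 + 2*l)/4 = -3/2 - l/2)
b = -41/4 (b = 2 - (-3/2 - ½*4)² = 2 - (-3/2 - 2)² = 2 - (-7/2)² = 2 - 1*49/4 = 2 - 49/4 = -41/4 ≈ -10.250)
b*(34 + √(-24 + R(9))) = -41*(34 + √(-24 + √(5 + 9)))/4 = -41*(34 + √(-24 + √14))/4 = -697/2 - 41*√(-24 + √14)/4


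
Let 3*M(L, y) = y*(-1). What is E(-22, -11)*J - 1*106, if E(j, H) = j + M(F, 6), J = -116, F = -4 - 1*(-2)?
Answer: 2678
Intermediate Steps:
F = -2 (F = -4 + 2 = -2)
M(L, y) = -y/3 (M(L, y) = (y*(-1))/3 = (-y)/3 = -y/3)
E(j, H) = -2 + j (E(j, H) = j - ⅓*6 = j - 2 = -2 + j)
E(-22, -11)*J - 1*106 = (-2 - 22)*(-116) - 1*106 = -24*(-116) - 106 = 2784 - 106 = 2678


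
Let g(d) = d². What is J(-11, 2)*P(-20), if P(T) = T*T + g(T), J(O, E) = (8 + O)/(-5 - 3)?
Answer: 300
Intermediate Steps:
J(O, E) = -1 - O/8 (J(O, E) = (8 + O)/(-8) = (8 + O)*(-⅛) = -1 - O/8)
P(T) = 2*T² (P(T) = T*T + T² = T² + T² = 2*T²)
J(-11, 2)*P(-20) = (-1 - ⅛*(-11))*(2*(-20)²) = (-1 + 11/8)*(2*400) = (3/8)*800 = 300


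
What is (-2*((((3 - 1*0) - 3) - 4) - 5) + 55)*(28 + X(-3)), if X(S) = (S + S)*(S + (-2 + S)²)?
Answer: -7592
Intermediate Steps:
X(S) = 2*S*(S + (-2 + S)²) (X(S) = (2*S)*(S + (-2 + S)²) = 2*S*(S + (-2 + S)²))
(-2*((((3 - 1*0) - 3) - 4) - 5) + 55)*(28 + X(-3)) = (-2*((((3 - 1*0) - 3) - 4) - 5) + 55)*(28 + 2*(-3)*(-3 + (-2 - 3)²)) = (-2*((((3 + 0) - 3) - 4) - 5) + 55)*(28 + 2*(-3)*(-3 + (-5)²)) = (-2*(((3 - 3) - 4) - 5) + 55)*(28 + 2*(-3)*(-3 + 25)) = (-2*((0 - 4) - 5) + 55)*(28 + 2*(-3)*22) = (-2*(-4 - 5) + 55)*(28 - 132) = (-2*(-9) + 55)*(-104) = (18 + 55)*(-104) = 73*(-104) = -7592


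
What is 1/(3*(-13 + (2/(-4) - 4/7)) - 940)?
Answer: -14/13751 ≈ -0.0010181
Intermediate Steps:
1/(3*(-13 + (2/(-4) - 4/7)) - 940) = 1/(3*(-13 + (2*(-1/4) - 4*1/7)) - 940) = 1/(3*(-13 + (-1/2 - 4/7)) - 940) = 1/(3*(-13 - 15/14) - 940) = 1/(3*(-197/14) - 940) = 1/(-591/14 - 940) = 1/(-13751/14) = -14/13751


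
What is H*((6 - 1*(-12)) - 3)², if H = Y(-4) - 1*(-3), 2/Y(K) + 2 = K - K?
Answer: 450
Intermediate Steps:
Y(K) = -1 (Y(K) = 2/(-2 + (K - K)) = 2/(-2 + 0) = 2/(-2) = 2*(-½) = -1)
H = 2 (H = -1 - 1*(-3) = -1 + 3 = 2)
H*((6 - 1*(-12)) - 3)² = 2*((6 - 1*(-12)) - 3)² = 2*((6 + 12) - 3)² = 2*(18 - 3)² = 2*15² = 2*225 = 450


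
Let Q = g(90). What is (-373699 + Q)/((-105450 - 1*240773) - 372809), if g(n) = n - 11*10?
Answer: 373719/719032 ≈ 0.51975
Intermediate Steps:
g(n) = -110 + n (g(n) = n - 110 = -110 + n)
Q = -20 (Q = -110 + 90 = -20)
(-373699 + Q)/((-105450 - 1*240773) - 372809) = (-373699 - 20)/((-105450 - 1*240773) - 372809) = -373719/((-105450 - 240773) - 372809) = -373719/(-346223 - 372809) = -373719/(-719032) = -373719*(-1/719032) = 373719/719032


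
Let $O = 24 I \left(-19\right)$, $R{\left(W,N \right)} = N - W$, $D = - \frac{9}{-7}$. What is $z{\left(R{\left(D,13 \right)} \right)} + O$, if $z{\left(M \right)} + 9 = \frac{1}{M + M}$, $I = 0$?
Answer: $- \frac{1469}{164} \approx -8.9573$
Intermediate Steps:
$D = \frac{9}{7}$ ($D = \left(-9\right) \left(- \frac{1}{7}\right) = \frac{9}{7} \approx 1.2857$)
$z{\left(M \right)} = -9 + \frac{1}{2 M}$ ($z{\left(M \right)} = -9 + \frac{1}{M + M} = -9 + \frac{1}{2 M}$)
$O = 0$ ($O = 24 \cdot 0 \left(-19\right) = 0 \left(-19\right) = 0$)
$z{\left(R{\left(D,13 \right)} \right)} + O = \left(-9 + \frac{1}{2 \left(13 - \frac{9}{7}\right)}\right) + 0 = \left(-9 + \frac{1}{2 \cdot \frac{82}{7}}\right) + 0 = \left(-9 + \frac{1}{2} \cdot \frac{7}{82}\right) + 0 = \left(-9 + \frac{7}{164}\right) + 0 = - \frac{1469}{164} + 0 = - \frac{1469}{164}$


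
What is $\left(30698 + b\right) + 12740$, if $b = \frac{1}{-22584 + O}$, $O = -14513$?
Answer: $\frac{1611419485}{37097} \approx 43438.0$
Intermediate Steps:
$b = - \frac{1}{37097}$ ($b = \frac{1}{-22584 - 14513} = \frac{1}{-37097} = - \frac{1}{37097} \approx -2.6956 \cdot 10^{-5}$)
$\left(30698 + b\right) + 12740 = \left(30698 - \frac{1}{37097}\right) + 12740 = \frac{1138803705}{37097} + 12740 = \frac{1611419485}{37097}$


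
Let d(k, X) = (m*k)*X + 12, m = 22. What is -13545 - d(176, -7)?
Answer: 13547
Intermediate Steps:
d(k, X) = 12 + 22*X*k (d(k, X) = (22*k)*X + 12 = 22*X*k + 12 = 12 + 22*X*k)
-13545 - d(176, -7) = -13545 - (12 + 22*(-7)*176) = -13545 - (12 - 27104) = -13545 - 1*(-27092) = -13545 + 27092 = 13547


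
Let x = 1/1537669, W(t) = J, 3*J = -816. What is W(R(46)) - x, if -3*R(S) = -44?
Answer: -418245969/1537669 ≈ -272.00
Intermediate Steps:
J = -272 (J = (1/3)*(-816) = -272)
R(S) = 44/3 (R(S) = -1/3*(-44) = 44/3)
W(t) = -272
x = 1/1537669 ≈ 6.5034e-7
W(R(46)) - x = -272 - 1*1/1537669 = -272 - 1/1537669 = -418245969/1537669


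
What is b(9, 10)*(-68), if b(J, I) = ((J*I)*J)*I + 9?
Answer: -551412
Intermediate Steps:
b(J, I) = 9 + I²*J² (b(J, I) = ((I*J)*J)*I + 9 = (I*J²)*I + 9 = I²*J² + 9 = 9 + I²*J²)
b(9, 10)*(-68) = (9 + 10²*9²)*(-68) = (9 + 100*81)*(-68) = (9 + 8100)*(-68) = 8109*(-68) = -551412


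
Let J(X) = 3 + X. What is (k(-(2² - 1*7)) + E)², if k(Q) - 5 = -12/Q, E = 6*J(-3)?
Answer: 1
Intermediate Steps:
E = 0 (E = 6*(3 - 3) = 6*0 = 0)
k(Q) = 5 - 12/Q
(k(-(2² - 1*7)) + E)² = ((5 - 12*(-1/(2² - 1*7))) + 0)² = ((5 - 12*(-1/(4 - 7))) + 0)² = ((5 - 12/((-1*(-3)))) + 0)² = ((5 - 12/3) + 0)² = ((5 - 12*⅓) + 0)² = ((5 - 4) + 0)² = (1 + 0)² = 1² = 1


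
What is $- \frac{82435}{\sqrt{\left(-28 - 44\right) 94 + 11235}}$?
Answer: $- \frac{82435 \sqrt{4467}}{4467} \approx -1233.4$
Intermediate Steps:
$- \frac{82435}{\sqrt{\left(-28 - 44\right) 94 + 11235}} = - \frac{82435}{\sqrt{\left(-72\right) 94 + 11235}} = - \frac{82435}{\sqrt{-6768 + 11235}} = - \frac{82435}{\sqrt{4467}} = - 82435 \frac{\sqrt{4467}}{4467} = - \frac{82435 \sqrt{4467}}{4467}$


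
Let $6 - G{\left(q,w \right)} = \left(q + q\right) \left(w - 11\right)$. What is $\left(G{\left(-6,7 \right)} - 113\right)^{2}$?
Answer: $24025$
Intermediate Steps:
$G{\left(q,w \right)} = 6 - 2 q \left(-11 + w\right)$ ($G{\left(q,w \right)} = 6 - \left(q + q\right) \left(w - 11\right) = 6 - 2 q \left(-11 + w\right)$)
$\left(G{\left(-6,7 \right)} - 113\right)^{2} = \left(\left(6 + 22 \left(-6\right) - \left(-12\right) 7\right) - 113\right)^{2} = \left(\left(6 - 132 + 84\right) - 113\right)^{2} = \left(-42 - 113\right)^{2} = \left(-155\right)^{2} = 24025$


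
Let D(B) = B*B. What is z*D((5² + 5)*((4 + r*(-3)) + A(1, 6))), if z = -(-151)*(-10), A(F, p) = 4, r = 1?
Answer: -33975000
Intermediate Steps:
z = -1510 (z = -1*1510 = -1510)
D(B) = B²
z*D((5² + 5)*((4 + r*(-3)) + A(1, 6))) = -1510*(5² + 5)²*((4 + 1*(-3)) + 4)² = -1510*(25 + 5)²*((4 - 3) + 4)² = -1510*900*(1 + 4)² = -1510*(30*5)² = -1510*150² = -1510*22500 = -33975000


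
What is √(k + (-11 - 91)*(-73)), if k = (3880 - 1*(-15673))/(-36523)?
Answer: √9931725138715/36523 ≈ 86.287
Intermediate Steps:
k = -19553/36523 (k = (3880 + 15673)*(-1/36523) = 19553*(-1/36523) = -19553/36523 ≈ -0.53536)
√(k + (-11 - 91)*(-73)) = √(-19553/36523 + (-11 - 91)*(-73)) = √(-19553/36523 - 102*(-73)) = √(-19553/36523 + 7446) = √(271930705/36523) = √9931725138715/36523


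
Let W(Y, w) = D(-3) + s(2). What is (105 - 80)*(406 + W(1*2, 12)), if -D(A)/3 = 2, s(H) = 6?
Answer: 10150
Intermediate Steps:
D(A) = -6 (D(A) = -3*2 = -6)
W(Y, w) = 0 (W(Y, w) = -6 + 6 = 0)
(105 - 80)*(406 + W(1*2, 12)) = (105 - 80)*(406 + 0) = 25*406 = 10150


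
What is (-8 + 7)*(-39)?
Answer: 39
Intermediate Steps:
(-8 + 7)*(-39) = -1*(-39) = 39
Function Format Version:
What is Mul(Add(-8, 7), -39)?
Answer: 39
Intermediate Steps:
Mul(Add(-8, 7), -39) = Mul(-1, -39) = 39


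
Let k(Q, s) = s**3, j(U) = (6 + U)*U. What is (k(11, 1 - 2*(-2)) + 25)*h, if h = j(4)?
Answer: 6000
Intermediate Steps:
j(U) = U*(6 + U)
h = 40 (h = 4*(6 + 4) = 4*10 = 40)
(k(11, 1 - 2*(-2)) + 25)*h = ((1 - 2*(-2))**3 + 25)*40 = ((1 + 4)**3 + 25)*40 = (5**3 + 25)*40 = (125 + 25)*40 = 150*40 = 6000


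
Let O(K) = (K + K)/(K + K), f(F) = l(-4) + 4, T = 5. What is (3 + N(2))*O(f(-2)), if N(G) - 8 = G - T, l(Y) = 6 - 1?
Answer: 8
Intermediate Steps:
l(Y) = 5
f(F) = 9 (f(F) = 5 + 4 = 9)
O(K) = 1 (O(K) = (2*K)/((2*K)) = (2*K)*(1/(2*K)) = 1)
N(G) = 3 + G (N(G) = 8 + (G - 1*5) = 8 + (G - 5) = 8 + (-5 + G) = 3 + G)
(3 + N(2))*O(f(-2)) = (3 + (3 + 2))*1 = (3 + 5)*1 = 8*1 = 8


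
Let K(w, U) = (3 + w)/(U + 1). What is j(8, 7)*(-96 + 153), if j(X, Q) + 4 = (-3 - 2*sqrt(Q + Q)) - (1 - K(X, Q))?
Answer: -3021/8 - 114*sqrt(14) ≈ -804.17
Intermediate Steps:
K(w, U) = (3 + w)/(1 + U)
j(X, Q) = -8 + (3 + X)/(1 + Q) - 2*sqrt(2)*sqrt(Q) (j(X, Q) = -4 + ((-3 - 2*sqrt(Q + Q)) - (1 - (3 + X)/(1 + Q))) = -4 + ((-3 - 2*sqrt(2)*sqrt(Q)) - (1 - (3 + X)/(1 + Q))) = -4 + ((-3 - 2*sqrt(2)*sqrt(Q)) + (-1 + (3 + X)/(1 + Q))) = -4 + (-4 + (3 + X)/(1 + Q) - 2*sqrt(2)*sqrt(Q)) = -8 + (3 + X)/(1 + Q) - 2*sqrt(2)*sqrt(Q))
j(8, 7)*(-96 + 153) = ((3 + 8 - 2*(1 + 7)*(4 + sqrt(2)*sqrt(7)))/(1 + 7))*(-96 + 153) = ((3 + 8 - 2*8*(4 + sqrt(14)))/8)*57 = ((3 + 8 + (-64 - 16*sqrt(14)))/8)*57 = ((-53 - 16*sqrt(14))/8)*57 = (-53/8 - 2*sqrt(14))*57 = -3021/8 - 114*sqrt(14)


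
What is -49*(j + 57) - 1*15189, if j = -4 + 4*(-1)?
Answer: -17590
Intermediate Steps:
j = -8 (j = -4 - 4 = -8)
-49*(j + 57) - 1*15189 = -49*(-8 + 57) - 1*15189 = -49*49 - 15189 = -2401 - 15189 = -17590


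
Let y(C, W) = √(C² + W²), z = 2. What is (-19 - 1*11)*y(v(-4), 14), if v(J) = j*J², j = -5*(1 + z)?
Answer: -60*√14449 ≈ -7212.2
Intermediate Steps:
j = -15 (j = -5*(1 + 2) = -5*3 = -15)
v(J) = -15*J²
(-19 - 1*11)*y(v(-4), 14) = (-19 - 1*11)*√((-15*(-4)²)² + 14²) = (-19 - 11)*√((-15*16)² + 196) = -30*√((-240)² + 196) = -30*√(57600 + 196) = -60*√14449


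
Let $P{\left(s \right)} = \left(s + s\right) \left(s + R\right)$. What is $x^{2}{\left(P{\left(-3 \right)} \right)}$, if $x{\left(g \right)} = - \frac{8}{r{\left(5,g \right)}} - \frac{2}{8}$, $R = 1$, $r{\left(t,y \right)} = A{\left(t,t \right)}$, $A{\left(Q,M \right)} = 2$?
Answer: $\frac{289}{16} \approx 18.063$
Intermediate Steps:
$r{\left(t,y \right)} = 2$
$P{\left(s \right)} = 2 s \left(1 + s\right)$ ($P{\left(s \right)} = \left(s + s\right) \left(s + 1\right) = 2 s \left(1 + s\right)$)
$x{\left(g \right)} = - \frac{17}{4}$ ($x{\left(g \right)} = - \frac{8}{2} - \frac{2}{8} = \left(-8\right) \frac{1}{2} - \frac{1}{4} = -4 - \frac{1}{4} = - \frac{17}{4}$)
$x^{2}{\left(P{\left(-3 \right)} \right)} = \left(- \frac{17}{4}\right)^{2} = \frac{289}{16}$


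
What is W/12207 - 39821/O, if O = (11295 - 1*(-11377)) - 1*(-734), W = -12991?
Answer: -263387431/95239014 ≈ -2.7655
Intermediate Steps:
O = 23406 (O = (11295 + 11377) + 734 = 22672 + 734 = 23406)
W/12207 - 39821/O = -12991/12207 - 39821/23406 = -263387431/95239014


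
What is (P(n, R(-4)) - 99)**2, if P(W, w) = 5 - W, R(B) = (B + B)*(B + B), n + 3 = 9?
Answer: 10000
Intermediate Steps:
n = 6 (n = -3 + 9 = 6)
R(B) = 4*B**2 (R(B) = (2*B)*(2*B) = 4*B**2)
(P(n, R(-4)) - 99)**2 = ((5 - 1*6) - 99)**2 = ((5 - 6) - 99)**2 = (-1 - 99)**2 = (-100)**2 = 10000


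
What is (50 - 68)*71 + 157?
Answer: -1121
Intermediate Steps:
(50 - 68)*71 + 157 = -18*71 + 157 = -1278 + 157 = -1121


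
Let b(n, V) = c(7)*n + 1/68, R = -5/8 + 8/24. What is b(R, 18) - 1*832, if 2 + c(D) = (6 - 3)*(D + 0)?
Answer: -341711/408 ≈ -837.53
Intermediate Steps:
c(D) = -2 + 3*D (c(D) = -2 + (6 - 3)*(D + 0) = -2 + 3*D)
R = -7/24 (R = -5*⅛ + 8*(1/24) = -5/8 + ⅓ = -7/24 ≈ -0.29167)
b(n, V) = 1/68 + 19*n (b(n, V) = (-2 + 3*7)*n + 1/68 = (-2 + 21)*n + 1/68 = 19*n + 1/68 = 1/68 + 19*n)
b(R, 18) - 1*832 = (1/68 + 19*(-7/24)) - 1*832 = (1/68 - 133/24) - 832 = -2255/408 - 832 = -341711/408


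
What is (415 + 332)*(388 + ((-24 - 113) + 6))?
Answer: 191979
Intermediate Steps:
(415 + 332)*(388 + ((-24 - 113) + 6)) = 747*(388 + (-137 + 6)) = 747*(388 - 131) = 747*257 = 191979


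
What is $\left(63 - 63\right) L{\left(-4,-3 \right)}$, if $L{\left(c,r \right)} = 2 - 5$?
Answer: $0$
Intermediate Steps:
$L{\left(c,r \right)} = -3$
$\left(63 - 63\right) L{\left(-4,-3 \right)} = \left(63 - 63\right) \left(-3\right) = 0 \left(-3\right) = 0$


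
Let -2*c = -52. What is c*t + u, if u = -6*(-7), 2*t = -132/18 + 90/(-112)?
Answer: -10715/168 ≈ -63.780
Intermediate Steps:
t = -1367/336 (t = (-132/18 + 90/(-112))/2 = (-132*1/18 + 90*(-1/112))/2 = (-22/3 - 45/56)/2 = (½)*(-1367/168) = -1367/336 ≈ -4.0685)
c = 26 (c = -½*(-52) = 26)
u = 42
c*t + u = 26*(-1367/336) + 42 = -17771/168 + 42 = -10715/168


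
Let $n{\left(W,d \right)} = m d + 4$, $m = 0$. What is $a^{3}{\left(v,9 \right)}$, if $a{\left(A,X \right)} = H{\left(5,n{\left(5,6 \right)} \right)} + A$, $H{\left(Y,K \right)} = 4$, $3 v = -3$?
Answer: $27$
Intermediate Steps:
$v = -1$ ($v = \frac{1}{3} \left(-3\right) = -1$)
$n{\left(W,d \right)} = 4$ ($n{\left(W,d \right)} = 0 d + 4 = 0 + 4 = 4$)
$a{\left(A,X \right)} = 4 + A$
$a^{3}{\left(v,9 \right)} = \left(4 - 1\right)^{3} = 3^{3} = 27$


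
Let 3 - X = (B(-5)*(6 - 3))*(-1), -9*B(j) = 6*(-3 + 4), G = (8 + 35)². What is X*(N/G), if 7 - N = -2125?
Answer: 2132/1849 ≈ 1.1531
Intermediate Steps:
N = 2132 (N = 7 - 1*(-2125) = 7 + 2125 = 2132)
G = 1849 (G = 43² = 1849)
B(j) = -⅔ (B(j) = -2*(-3 + 4)/3 = -2/3 = -⅑*6 = -⅔)
X = 1 (X = 3 - (-2*(6 - 3)/3)*(-1) = 3 - (-⅔*3)*(-1) = 3 - (-2)*(-1) = 3 - 1*2 = 3 - 2 = 1)
X*(N/G) = 1*(2132/1849) = 2132/1849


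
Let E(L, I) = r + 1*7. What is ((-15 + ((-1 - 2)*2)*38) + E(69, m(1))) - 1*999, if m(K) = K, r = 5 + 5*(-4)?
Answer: -1250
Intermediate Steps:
r = -15 (r = 5 - 20 = -15)
E(L, I) = -8 (E(L, I) = -15 + 1*7 = -15 + 7 = -8)
((-15 + ((-1 - 2)*2)*38) + E(69, m(1))) - 1*999 = ((-15 + ((-1 - 2)*2)*38) - 8) - 1*999 = ((-15 - 3*2*38) - 8) - 999 = ((-15 - 6*38) - 8) - 999 = ((-15 - 228) - 8) - 999 = (-243 - 8) - 999 = -251 - 999 = -1250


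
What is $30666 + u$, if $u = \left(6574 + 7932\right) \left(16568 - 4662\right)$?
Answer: $172739102$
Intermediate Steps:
$u = 172708436$ ($u = 14506 \cdot 11906 = 172708436$)
$30666 + u = 30666 + 172708436 = 172739102$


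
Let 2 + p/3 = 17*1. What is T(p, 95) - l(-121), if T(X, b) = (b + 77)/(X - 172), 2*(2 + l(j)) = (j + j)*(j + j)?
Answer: -3718732/127 ≈ -29281.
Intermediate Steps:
l(j) = -2 + 2*j**2 (l(j) = -2 + ((j + j)*(j + j))/2 = -2 + ((2*j)*(2*j))/2 = -2 + (4*j**2)/2 = -2 + 2*j**2)
p = 45 (p = -6 + 3*(17*1) = -6 + 3*17 = -6 + 51 = 45)
T(X, b) = (77 + b)/(-172 + X)
T(p, 95) - l(-121) = (77 + 95)/(-172 + 45) - (-2 + 2*(-121)**2) = 172/(-127) - (-2 + 2*14641) = -1/127*172 - (-2 + 29282) = -172/127 - 1*29280 = -172/127 - 29280 = -3718732/127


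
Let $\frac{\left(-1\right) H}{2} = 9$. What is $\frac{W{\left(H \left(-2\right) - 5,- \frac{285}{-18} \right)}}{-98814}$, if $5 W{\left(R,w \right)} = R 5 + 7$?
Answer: $- \frac{27}{82345} \approx -0.00032789$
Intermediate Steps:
$H = -18$ ($H = \left(-2\right) 9 = -18$)
$W{\left(R,w \right)} = \frac{7}{5} + R$ ($W{\left(R,w \right)} = \frac{R 5 + 7}{5} = \frac{5 R + 7}{5} = \frac{7 + 5 R}{5} = \frac{7}{5} + R$)
$\frac{W{\left(H \left(-2\right) - 5,- \frac{285}{-18} \right)}}{-98814} = \frac{\frac{7}{5} - -31}{-98814} = \left(\frac{7}{5} + \left(36 - 5\right)\right) \left(- \frac{1}{98814}\right) = \left(\frac{7}{5} + 31\right) \left(- \frac{1}{98814}\right) = \frac{162}{5} \left(- \frac{1}{98814}\right) = - \frac{27}{82345}$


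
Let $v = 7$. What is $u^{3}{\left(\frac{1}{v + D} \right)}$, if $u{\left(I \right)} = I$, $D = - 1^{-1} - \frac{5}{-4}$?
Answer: $\frac{64}{24389} \approx 0.0026241$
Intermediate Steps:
$D = \frac{1}{4}$ ($D = \left(-1\right) 1 - - \frac{5}{4} = -1 + \frac{5}{4} = \frac{1}{4} \approx 0.25$)
$u^{3}{\left(\frac{1}{v + D} \right)} = \left(\frac{1}{7 + \frac{1}{4}}\right)^{3} = \left(\frac{1}{\frac{29}{4}}\right)^{3} = \left(\frac{4}{29}\right)^{3} = \frac{64}{24389}$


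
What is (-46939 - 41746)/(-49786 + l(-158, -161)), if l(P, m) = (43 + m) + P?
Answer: 88685/50062 ≈ 1.7715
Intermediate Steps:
l(P, m) = 43 + P + m
(-46939 - 41746)/(-49786 + l(-158, -161)) = (-46939 - 41746)/(-49786 + (43 - 158 - 161)) = -88685/(-49786 - 276) = -88685/(-50062) = -88685*(-1/50062) = 88685/50062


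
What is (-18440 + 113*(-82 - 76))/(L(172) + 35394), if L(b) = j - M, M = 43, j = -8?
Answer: -12098/11781 ≈ -1.0269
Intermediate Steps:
L(b) = -51 (L(b) = -8 - 1*43 = -8 - 43 = -51)
(-18440 + 113*(-82 - 76))/(L(172) + 35394) = (-18440 + 113*(-82 - 76))/(-51 + 35394) = (-18440 + 113*(-158))/35343 = (-18440 - 17854)*(1/35343) = -36294*1/35343 = -12098/11781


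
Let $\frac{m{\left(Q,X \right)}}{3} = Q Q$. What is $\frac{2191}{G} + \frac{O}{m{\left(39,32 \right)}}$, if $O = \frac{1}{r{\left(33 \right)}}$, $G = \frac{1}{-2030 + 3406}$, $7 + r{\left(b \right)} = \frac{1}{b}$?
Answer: $\frac{1054673081269}{349830} \approx 3.0148 \cdot 10^{6}$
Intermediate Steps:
$m{\left(Q,X \right)} = 3 Q^{2}$ ($m{\left(Q,X \right)} = 3 Q Q = 3 Q^{2}$)
$r{\left(b \right)} = -7 + \frac{1}{b}$
$G = \frac{1}{1376} \approx 0.00072674$
$O = - \frac{33}{230}$ ($O = \frac{1}{-7 + \frac{1}{33}} = \frac{1}{- \frac{230}{33}} = - \frac{33}{230} \approx -0.14348$)
$\frac{2191}{G} + \frac{O}{m{\left(39,32 \right)}} = 2191 \frac{1}{\frac{1}{1376}} - \frac{33}{230 \cdot 3 \cdot 39^{2}} = 2191 \cdot 1376 - \frac{33}{230 \cdot 3 \cdot 1521} = 3014816 - \frac{33}{230 \cdot 4563} = 3014816 - \frac{11}{349830} = \frac{1054673081269}{349830}$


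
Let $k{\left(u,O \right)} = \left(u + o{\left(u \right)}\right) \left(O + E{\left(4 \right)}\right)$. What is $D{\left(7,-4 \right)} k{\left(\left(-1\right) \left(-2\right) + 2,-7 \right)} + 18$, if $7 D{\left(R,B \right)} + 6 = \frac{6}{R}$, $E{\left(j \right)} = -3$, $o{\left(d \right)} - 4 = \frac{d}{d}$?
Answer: $\frac{4122}{49} \approx 84.122$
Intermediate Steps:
$o{\left(d \right)} = 5$ ($o{\left(d \right)} = 4 + \frac{d}{d} = 4 + 1 = 5$)
$D{\left(R,B \right)} = - \frac{6}{7} + \frac{6}{7 R}$ ($D{\left(R,B \right)} = - \frac{6}{7} + \frac{6 \frac{1}{R}}{7} = - \frac{6}{7} + \frac{6}{7 R}$)
$k{\left(u,O \right)} = \left(-3 + O\right) \left(5 + u\right)$ ($k{\left(u,O \right)} = \left(u + 5\right) \left(O - 3\right) = \left(5 + u\right) \left(-3 + O\right) = \left(-3 + O\right) \left(5 + u\right)$)
$D{\left(7,-4 \right)} k{\left(\left(-1\right) \left(-2\right) + 2,-7 \right)} + 18 = \frac{6 \left(1 - 7\right)}{7 \cdot 7} \left(-15 - 3 \left(\left(-1\right) \left(-2\right) + 2\right) + 5 \left(-7\right) - 7 \left(\left(-1\right) \left(-2\right) + 2\right)\right) + 18 = \frac{6}{7} \cdot \frac{1}{7} \left(1 - 7\right) \left(-15 - 3 \left(2 + 2\right) - 35 - 7 \left(2 + 2\right)\right) + 18 = \frac{6}{7} \cdot \frac{1}{7} \left(-6\right) \left(-15 - 12 - 35 - 28\right) + 18 = - \frac{36 \left(-15 - 12 - 35 - 28\right)}{49} + 18 = \left(- \frac{36}{49}\right) \left(-90\right) + 18 = \frac{3240}{49} + 18 = \frac{4122}{49}$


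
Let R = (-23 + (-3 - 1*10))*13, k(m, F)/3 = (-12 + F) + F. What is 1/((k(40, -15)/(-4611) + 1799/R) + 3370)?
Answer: 719316/2421349513 ≈ 0.00029707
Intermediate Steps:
k(m, F) = -36 + 6*F (k(m, F) = 3*((-12 + F) + F) = 3*(-12 + 2*F) = -36 + 6*F)
R = -468 (R = (-23 + (-3 - 10))*13 = (-23 - 13)*13 = -36*13 = -468)
1/((k(40, -15)/(-4611) + 1799/R) + 3370) = 1/(((-36 + 6*(-15))/(-4611) + 1799/(-468)) + 3370) = 1/(((-36 - 90)*(-1/4611) + 1799*(-1/468)) + 3370) = 1/((-126*(-1/4611) - 1799/468) + 3370) = 1/((42/1537 - 1799/468) + 3370) = 1/(-2745407/719316 + 3370) = 1/(2421349513/719316) = 719316/2421349513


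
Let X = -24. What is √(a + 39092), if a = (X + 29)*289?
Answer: √40537 ≈ 201.34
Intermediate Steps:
a = 1445 (a = (-24 + 29)*289 = 5*289 = 1445)
√(a + 39092) = √(1445 + 39092) = √40537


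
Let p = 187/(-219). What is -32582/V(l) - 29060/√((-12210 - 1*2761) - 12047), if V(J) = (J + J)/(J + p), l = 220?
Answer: -71077633/4380 + 14530*I*√3002/4503 ≈ -16228.0 + 176.79*I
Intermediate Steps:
p = -187/219 (p = 187*(-1/219) = -187/219 ≈ -0.85388)
V(J) = 2*J/(-187/219 + J) (V(J) = (J + J)/(J - 187/219) = (2*J)/(-187/219 + J) = 2*J/(-187/219 + J))
-32582/V(l) - 29060/√((-12210 - 1*2761) - 12047) = -32582/(438*220/(-187 + 219*220)) - 29060/√((-12210 - 1*2761) - 12047) = -32582/(438*220/(-187 + 48180)) - 29060/√((-12210 - 2761) - 12047) = -32582/(438*220/47993) - 29060/√(-14971 - 12047) = -32582/(438*220*(1/47993)) - 29060*(-I*√3002/9006) = -32582/8760/4363 - 29060*(-I*√3002/9006) = -32582*4363/8760 - (-14530)*I*√3002/4503 = -71077633/4380 + 14530*I*√3002/4503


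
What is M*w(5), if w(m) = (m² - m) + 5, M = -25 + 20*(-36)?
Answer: -18625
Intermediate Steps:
M = -745 (M = -25 - 720 = -745)
w(m) = 5 + m² - m
M*w(5) = -745*(5 + 5² - 1*5) = -745*(5 + 25 - 5) = -745*25 = -18625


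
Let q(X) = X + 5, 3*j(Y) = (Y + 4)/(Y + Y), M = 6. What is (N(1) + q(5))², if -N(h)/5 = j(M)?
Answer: 24025/324 ≈ 74.151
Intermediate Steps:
j(Y) = (4 + Y)/(6*Y) (j(Y) = ((Y + 4)/(Y + Y))/3 = ((4 + Y)/((2*Y)))/3 = ((4 + Y)*(1/(2*Y)))/3 = ((4 + Y)/(2*Y))/3 = (4 + Y)/(6*Y))
N(h) = -25/18 (N(h) = -5*(4 + 6)/(6*6) = -5*10/(6*6) = -5*5/18 = -25/18)
q(X) = 5 + X
(N(1) + q(5))² = (-25/18 + (5 + 5))² = (-25/18 + 10)² = (155/18)² = 24025/324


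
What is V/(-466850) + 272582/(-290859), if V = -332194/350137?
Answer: -22278277322801627/23772118171654275 ≈ -0.93716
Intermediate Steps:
V = -332194/350137 (V = -332194*1/350137 = -332194/350137 ≈ -0.94875)
V/(-466850) + 272582/(-290859) = -332194/350137/(-466850) + 272582/(-290859) = -332194/350137*(-1/466850) + 272582*(-1/290859) = 166097/81730729225 - 272582/290859 = -22278277322801627/23772118171654275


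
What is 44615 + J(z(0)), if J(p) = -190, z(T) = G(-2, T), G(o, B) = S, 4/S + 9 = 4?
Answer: 44425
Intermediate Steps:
S = -4/5 (S = 4/(-9 + 4) = 4/(-5) = 4*(-1/5) = -4/5 ≈ -0.80000)
G(o, B) = -4/5
z(T) = -4/5
44615 + J(z(0)) = 44615 - 190 = 44425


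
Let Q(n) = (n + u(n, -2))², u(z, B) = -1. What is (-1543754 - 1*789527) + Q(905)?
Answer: -1516065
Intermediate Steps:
Q(n) = (-1 + n)² (Q(n) = (n - 1)² = (-1 + n)²)
(-1543754 - 1*789527) + Q(905) = (-1543754 - 1*789527) + (-1 + 905)² = (-1543754 - 789527) + 904² = -2333281 + 817216 = -1516065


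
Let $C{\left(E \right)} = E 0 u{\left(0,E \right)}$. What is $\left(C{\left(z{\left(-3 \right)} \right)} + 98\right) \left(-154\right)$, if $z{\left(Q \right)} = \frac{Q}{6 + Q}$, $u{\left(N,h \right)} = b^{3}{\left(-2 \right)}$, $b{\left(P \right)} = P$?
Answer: $-15092$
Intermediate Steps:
$u{\left(N,h \right)} = -8$ ($u{\left(N,h \right)} = \left(-2\right)^{3} = -8$)
$z{\left(Q \right)} = \frac{Q}{6 + Q}$
$C{\left(E \right)} = 0$ ($C{\left(E \right)} = E 0 \left(-8\right) = 0 \left(-8\right) = 0$)
$\left(C{\left(z{\left(-3 \right)} \right)} + 98\right) \left(-154\right) = \left(0 + 98\right) \left(-154\right) = 98 \left(-154\right) = -15092$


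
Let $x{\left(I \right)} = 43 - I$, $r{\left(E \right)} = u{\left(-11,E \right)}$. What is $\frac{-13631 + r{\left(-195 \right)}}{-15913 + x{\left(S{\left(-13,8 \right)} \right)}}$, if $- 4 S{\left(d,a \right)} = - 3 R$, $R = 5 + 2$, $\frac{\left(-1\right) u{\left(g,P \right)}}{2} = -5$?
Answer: $\frac{54484}{63501} \approx 0.858$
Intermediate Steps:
$u{\left(g,P \right)} = 10$ ($u{\left(g,P \right)} = \left(-2\right) \left(-5\right) = 10$)
$r{\left(E \right)} = 10$
$R = 7$
$S{\left(d,a \right)} = \frac{21}{4}$ ($S{\left(d,a \right)} = - \frac{\left(-3\right) 7}{4} = \left(- \frac{1}{4}\right) \left(-21\right) = \frac{21}{4}$)
$\frac{-13631 + r{\left(-195 \right)}}{-15913 + x{\left(S{\left(-13,8 \right)} \right)}} = \frac{-13631 + 10}{-15913 + \left(43 - \frac{21}{4}\right)} = - \frac{13621}{-15913 + \left(43 - \frac{21}{4}\right)} = - \frac{13621}{-15913 + \frac{151}{4}} = - \frac{13621}{- \frac{63501}{4}} = \left(-13621\right) \left(- \frac{4}{63501}\right) = \frac{54484}{63501}$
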